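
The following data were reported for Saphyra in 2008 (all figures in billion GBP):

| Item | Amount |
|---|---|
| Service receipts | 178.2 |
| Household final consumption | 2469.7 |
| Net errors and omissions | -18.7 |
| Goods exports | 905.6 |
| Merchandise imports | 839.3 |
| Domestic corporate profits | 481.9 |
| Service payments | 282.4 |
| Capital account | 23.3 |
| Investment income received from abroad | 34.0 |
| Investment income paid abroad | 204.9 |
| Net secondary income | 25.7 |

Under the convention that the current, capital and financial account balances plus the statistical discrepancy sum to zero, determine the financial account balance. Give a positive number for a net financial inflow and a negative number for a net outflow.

Goods balance = 905.6 - 839.3 = 66.3
Services balance = 178.2 - 282.4 = -104.2
Trade balance (goods + services) = 66.3 + (-104.2) = -37.9
Net primary income = 34.0 - 204.9 = -170.9
Net secondary income = 25.7
Current account = -37.9 + (-170.9) + 25.7 = -183.1
Financial account = -(-183.1 + 23.3 + (-18.7)) = 178.5

178.5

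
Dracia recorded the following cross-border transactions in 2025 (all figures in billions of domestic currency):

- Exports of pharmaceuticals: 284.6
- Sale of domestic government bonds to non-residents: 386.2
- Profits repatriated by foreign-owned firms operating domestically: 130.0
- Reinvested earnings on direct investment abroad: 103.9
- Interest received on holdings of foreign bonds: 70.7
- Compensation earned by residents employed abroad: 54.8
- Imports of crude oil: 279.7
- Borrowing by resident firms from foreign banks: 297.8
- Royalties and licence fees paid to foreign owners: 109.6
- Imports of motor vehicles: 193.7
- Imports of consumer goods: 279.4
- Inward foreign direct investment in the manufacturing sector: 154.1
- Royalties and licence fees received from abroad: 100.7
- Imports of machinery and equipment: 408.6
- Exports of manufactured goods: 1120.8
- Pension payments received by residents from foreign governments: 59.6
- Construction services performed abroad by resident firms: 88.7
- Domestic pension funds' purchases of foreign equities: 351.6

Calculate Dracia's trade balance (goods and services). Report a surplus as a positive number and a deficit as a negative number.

Goods: 284.6 - 279.4 + 1120.8 - 193.7 - 408.6 - 279.7 = 244.0
Services: -109.6 + 88.7 + 100.7 = 79.8
Trade balance = 244.0 + 79.8 = 323.8
(Excluded from the trade balance — financial account: sale of domestic government bonds to non-residents 386.2, borrowing by resident firms from foreign banks 297.8, inward foreign direct investment in the manufacturing sector 154.1, domestic pension funds' purchases of foreign equities 351.6; primary income: profits repatriated by foreign-owned firms operating domestically 130.0, reinvested earnings on direct investment abroad 103.9, interest received on holdings of foreign bonds 70.7, compensation earned by residents employed abroad 54.8; secondary income: pension payments received by residents from foreign governments 59.6.)

323.8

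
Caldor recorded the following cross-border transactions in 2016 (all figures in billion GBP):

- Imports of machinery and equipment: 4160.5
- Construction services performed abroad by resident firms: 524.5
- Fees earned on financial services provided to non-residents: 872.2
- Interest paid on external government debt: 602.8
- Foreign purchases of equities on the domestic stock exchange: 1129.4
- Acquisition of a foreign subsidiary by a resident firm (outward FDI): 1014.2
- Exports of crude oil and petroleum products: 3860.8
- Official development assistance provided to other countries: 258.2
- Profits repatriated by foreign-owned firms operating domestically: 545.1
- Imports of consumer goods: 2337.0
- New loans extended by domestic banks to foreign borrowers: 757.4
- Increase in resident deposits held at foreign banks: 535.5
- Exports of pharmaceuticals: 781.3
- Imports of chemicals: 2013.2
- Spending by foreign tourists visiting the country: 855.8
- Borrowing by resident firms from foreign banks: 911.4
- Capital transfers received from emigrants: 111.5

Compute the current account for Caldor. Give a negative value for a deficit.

Goods: 781.3 - 2013.2 + 3860.8 - 4160.5 - 2337.0 = -3868.6
Services: 872.2 + 524.5 + 855.8 = 2252.5
Primary income: -545.1 - 602.8 = -1147.9
Secondary income: -258.2
Current account = (-3868.6) + 2252.5 + (-1147.9) + (-258.2) = -3022.2
(Excluded from the current account — financial account: foreign purchases of equities on the domestic stock exchange 1129.4, acquisition of a foreign subsidiary by a resident firm (outward FDI) 1014.2, new loans extended by domestic banks to foreign borrowers 757.4, increase in resident deposits held at foreign banks 535.5, borrowing by resident firms from foreign banks 911.4; capital account: capital transfers received from emigrants 111.5.)

-3022.2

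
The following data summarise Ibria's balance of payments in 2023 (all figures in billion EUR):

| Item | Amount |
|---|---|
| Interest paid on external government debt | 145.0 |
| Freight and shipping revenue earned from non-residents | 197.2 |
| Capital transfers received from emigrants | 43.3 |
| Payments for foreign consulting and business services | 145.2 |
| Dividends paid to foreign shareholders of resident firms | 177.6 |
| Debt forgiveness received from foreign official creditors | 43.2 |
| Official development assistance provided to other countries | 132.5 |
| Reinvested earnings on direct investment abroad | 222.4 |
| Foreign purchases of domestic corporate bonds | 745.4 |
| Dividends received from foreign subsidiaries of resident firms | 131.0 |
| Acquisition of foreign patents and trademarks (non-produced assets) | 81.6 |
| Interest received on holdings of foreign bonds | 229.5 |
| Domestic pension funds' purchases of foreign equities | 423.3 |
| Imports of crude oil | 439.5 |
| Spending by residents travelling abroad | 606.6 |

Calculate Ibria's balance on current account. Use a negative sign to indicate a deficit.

-866.3

Goods: -439.5
Services: -606.6 + 197.2 - 145.2 = -554.6
Primary income: 131.0 + 229.5 - 145.0 - 177.6 + 222.4 = 260.3
Secondary income: -132.5
Current account = (-439.5) + (-554.6) + 260.3 + (-132.5) = -866.3
(Excluded from the current account — capital account: capital transfers received from emigrants 43.3, debt forgiveness received from foreign official creditors 43.2, acquisition of foreign patents and trademarks (non-produced assets) 81.6; financial account: foreign purchases of domestic corporate bonds 745.4, domestic pension funds' purchases of foreign equities 423.3.)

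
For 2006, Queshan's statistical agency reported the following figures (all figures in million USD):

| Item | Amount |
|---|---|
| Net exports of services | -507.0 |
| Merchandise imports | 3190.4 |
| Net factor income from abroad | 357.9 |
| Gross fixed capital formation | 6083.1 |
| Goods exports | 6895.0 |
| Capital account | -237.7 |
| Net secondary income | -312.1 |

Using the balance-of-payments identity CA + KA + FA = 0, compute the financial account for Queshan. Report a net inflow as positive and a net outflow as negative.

-3005.7

Goods balance = 6895.0 - 3190.4 = 3704.6
Services balance = -507.0
Trade balance (goods + services) = 3704.6 + (-507.0) = 3197.6
Net primary income = 357.9
Net secondary income = -312.1
Current account = 3197.6 + 357.9 + (-312.1) = 3243.4
Financial account = -(3243.4 + (-237.7)) = -3005.7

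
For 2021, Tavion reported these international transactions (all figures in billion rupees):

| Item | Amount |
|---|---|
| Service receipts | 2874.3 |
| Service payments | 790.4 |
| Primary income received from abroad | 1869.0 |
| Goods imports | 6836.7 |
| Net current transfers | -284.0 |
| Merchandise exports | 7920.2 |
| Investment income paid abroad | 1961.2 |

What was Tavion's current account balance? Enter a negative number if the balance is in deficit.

Goods balance = 7920.2 - 6836.7 = 1083.5
Services balance = 2874.3 - 790.4 = 2083.9
Trade balance (goods + services) = 1083.5 + 2083.9 = 3167.4
Net primary income = 1869.0 - 1961.2 = -92.2
Net secondary income = -284.0
Current account = 3167.4 + (-92.2) + (-284.0) = 2791.2

2791.2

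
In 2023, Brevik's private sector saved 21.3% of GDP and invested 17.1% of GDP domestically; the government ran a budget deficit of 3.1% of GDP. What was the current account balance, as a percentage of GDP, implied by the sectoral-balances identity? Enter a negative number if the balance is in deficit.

By the sectoral-balances identity, CA = (S_private - I) + (T - G).
Private balance = 21.3 - 17.1 = 4.2
Government balance (T - G) = -3.1
CA = 4.2 + (-3.1) = 1.1

1.1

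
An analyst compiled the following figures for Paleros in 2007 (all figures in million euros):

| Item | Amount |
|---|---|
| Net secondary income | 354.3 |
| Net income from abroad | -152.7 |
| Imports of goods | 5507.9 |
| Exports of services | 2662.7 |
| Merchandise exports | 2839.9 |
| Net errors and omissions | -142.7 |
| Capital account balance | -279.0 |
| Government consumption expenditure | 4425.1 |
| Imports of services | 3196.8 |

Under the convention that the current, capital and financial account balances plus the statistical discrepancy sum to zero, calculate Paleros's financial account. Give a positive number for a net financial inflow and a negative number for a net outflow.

3422.2

Goods balance = 2839.9 - 5507.9 = -2668.0
Services balance = 2662.7 - 3196.8 = -534.1
Trade balance (goods + services) = -2668.0 + (-534.1) = -3202.1
Net primary income = -152.7
Net secondary income = 354.3
Current account = -3202.1 + (-152.7) + 354.3 = -3000.5
Financial account = -(-3000.5 + (-279.0) + (-142.7)) = 3422.2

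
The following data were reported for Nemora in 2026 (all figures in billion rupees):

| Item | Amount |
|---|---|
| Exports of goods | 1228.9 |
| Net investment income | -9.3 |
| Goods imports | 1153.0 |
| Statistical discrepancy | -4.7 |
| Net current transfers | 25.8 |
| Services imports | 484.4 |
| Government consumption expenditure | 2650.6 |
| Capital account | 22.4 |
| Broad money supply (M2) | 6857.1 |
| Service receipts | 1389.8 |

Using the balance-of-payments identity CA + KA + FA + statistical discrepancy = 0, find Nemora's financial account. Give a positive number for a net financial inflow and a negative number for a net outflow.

-1015.5

Goods balance = 1228.9 - 1153.0 = 75.9
Services balance = 1389.8 - 484.4 = 905.4
Trade balance (goods + services) = 75.9 + 905.4 = 981.3
Net primary income = -9.3
Net secondary income = 25.8
Current account = 981.3 + (-9.3) + 25.8 = 997.8
Financial account = -(997.8 + 22.4 + (-4.7)) = -1015.5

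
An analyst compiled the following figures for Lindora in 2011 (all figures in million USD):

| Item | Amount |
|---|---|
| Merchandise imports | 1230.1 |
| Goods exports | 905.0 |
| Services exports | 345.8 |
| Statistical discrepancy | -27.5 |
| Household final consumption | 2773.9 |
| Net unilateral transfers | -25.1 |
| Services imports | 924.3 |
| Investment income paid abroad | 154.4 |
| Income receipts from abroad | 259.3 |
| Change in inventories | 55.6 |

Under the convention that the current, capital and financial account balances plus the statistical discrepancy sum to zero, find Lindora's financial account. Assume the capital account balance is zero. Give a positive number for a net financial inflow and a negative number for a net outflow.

Goods balance = 905.0 - 1230.1 = -325.1
Services balance = 345.8 - 924.3 = -578.5
Trade balance (goods + services) = -325.1 + (-578.5) = -903.6
Net primary income = 259.3 - 154.4 = 104.9
Net secondary income = -25.1
Current account = -903.6 + 104.9 + (-25.1) = -823.8
Financial account = -(-823.8 + (-27.5)) = 851.3

851.3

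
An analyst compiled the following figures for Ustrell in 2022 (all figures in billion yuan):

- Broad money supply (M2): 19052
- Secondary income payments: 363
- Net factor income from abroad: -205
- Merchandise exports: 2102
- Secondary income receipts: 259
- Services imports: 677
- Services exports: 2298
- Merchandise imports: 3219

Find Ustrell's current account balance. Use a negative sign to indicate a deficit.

195

Goods balance = 2102 - 3219 = -1117
Services balance = 2298 - 677 = 1621
Trade balance (goods + services) = -1117 + 1621 = 504
Net primary income = -205
Net secondary income = 259 - 363 = -104
Current account = 504 + (-205) + (-104) = 195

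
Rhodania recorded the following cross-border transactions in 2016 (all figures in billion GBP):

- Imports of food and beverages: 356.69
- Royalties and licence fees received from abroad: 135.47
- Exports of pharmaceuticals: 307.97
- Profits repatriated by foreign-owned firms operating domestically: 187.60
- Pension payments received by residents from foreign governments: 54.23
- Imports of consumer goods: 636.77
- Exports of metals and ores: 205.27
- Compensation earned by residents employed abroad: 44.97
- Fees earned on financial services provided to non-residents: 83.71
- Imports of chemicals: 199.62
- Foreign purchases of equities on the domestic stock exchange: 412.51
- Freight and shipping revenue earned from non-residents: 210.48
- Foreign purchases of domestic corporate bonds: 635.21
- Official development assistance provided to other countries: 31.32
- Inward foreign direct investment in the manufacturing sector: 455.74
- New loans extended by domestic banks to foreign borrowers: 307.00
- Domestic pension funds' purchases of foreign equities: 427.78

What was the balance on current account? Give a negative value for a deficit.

Goods: -636.77 - 356.69 + 307.97 + 205.27 - 199.62 = -679.84
Services: 83.71 + 135.47 + 210.48 = 429.66
Primary income: -187.60 + 44.97 = -142.63
Secondary income: -31.32 + 54.23 = 22.91
Current account = (-679.84) + 429.66 + (-142.63) + 22.91 = -369.90
(Excluded from the current account — financial account: foreign purchases of equities on the domestic stock exchange 412.51, foreign purchases of domestic corporate bonds 635.21, inward foreign direct investment in the manufacturing sector 455.74, new loans extended by domestic banks to foreign borrowers 307.00, domestic pension funds' purchases of foreign equities 427.78.)

-369.90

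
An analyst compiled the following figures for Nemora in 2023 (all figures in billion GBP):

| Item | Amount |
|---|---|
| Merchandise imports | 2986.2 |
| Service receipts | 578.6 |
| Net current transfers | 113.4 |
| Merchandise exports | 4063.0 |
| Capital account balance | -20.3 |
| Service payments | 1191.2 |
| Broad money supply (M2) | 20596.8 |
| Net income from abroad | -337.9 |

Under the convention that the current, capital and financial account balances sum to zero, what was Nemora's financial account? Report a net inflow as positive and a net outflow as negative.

-219.4

Goods balance = 4063.0 - 2986.2 = 1076.8
Services balance = 578.6 - 1191.2 = -612.6
Trade balance (goods + services) = 1076.8 + (-612.6) = 464.2
Net primary income = -337.9
Net secondary income = 113.4
Current account = 464.2 + (-337.9) + 113.4 = 239.7
Financial account = -(239.7 + (-20.3)) = -219.4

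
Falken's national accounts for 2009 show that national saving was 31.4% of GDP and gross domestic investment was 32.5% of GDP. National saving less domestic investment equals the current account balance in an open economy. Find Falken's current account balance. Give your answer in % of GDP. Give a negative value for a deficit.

S - I = CA (net lending to the rest of the world).
CA = S - I = 31.4 - 32.5 = -1.1

-1.1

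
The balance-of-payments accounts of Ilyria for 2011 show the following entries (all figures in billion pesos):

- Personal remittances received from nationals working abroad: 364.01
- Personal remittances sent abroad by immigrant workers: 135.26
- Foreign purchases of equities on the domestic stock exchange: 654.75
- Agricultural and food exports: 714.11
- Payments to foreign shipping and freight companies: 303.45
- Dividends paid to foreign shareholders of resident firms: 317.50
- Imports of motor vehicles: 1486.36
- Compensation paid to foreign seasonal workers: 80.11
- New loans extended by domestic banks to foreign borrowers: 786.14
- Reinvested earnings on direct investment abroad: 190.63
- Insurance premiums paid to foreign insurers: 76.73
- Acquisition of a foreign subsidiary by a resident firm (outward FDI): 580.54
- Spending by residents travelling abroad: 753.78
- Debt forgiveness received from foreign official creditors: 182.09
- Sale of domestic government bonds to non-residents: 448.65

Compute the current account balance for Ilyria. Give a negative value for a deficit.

-1884.44

Goods: -1486.36 + 714.11 = -772.25
Services: -76.73 - 753.78 - 303.45 = -1133.96
Primary income: 190.63 - 80.11 - 317.50 = -206.98
Secondary income: -135.26 + 364.01 = 228.75
Current account = (-772.25) + (-1133.96) + (-206.98) + 228.75 = -1884.44
(Excluded from the current account — financial account: foreign purchases of equities on the domestic stock exchange 654.75, new loans extended by domestic banks to foreign borrowers 786.14, acquisition of a foreign subsidiary by a resident firm (outward FDI) 580.54, sale of domestic government bonds to non-residents 448.65; capital account: debt forgiveness received from foreign official creditors 182.09.)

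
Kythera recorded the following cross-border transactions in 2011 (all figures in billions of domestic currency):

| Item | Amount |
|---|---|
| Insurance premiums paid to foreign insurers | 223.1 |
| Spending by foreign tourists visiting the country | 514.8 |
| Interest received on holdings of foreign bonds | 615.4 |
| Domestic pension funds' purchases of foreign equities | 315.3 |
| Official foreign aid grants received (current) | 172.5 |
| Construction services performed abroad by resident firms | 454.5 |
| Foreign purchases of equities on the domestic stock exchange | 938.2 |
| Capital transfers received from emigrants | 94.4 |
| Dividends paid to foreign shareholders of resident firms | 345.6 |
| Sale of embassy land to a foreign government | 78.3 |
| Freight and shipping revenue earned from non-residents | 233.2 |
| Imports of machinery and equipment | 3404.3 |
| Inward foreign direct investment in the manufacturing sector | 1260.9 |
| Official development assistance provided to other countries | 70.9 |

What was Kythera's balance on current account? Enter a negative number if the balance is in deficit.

Goods: -3404.3
Services: 233.2 + 514.8 + 454.5 - 223.1 = 979.4
Primary income: -345.6 + 615.4 = 269.8
Secondary income: -70.9 + 172.5 = 101.6
Current account = (-3404.3) + 979.4 + 269.8 + 101.6 = -2053.5
(Excluded from the current account — financial account: domestic pension funds' purchases of foreign equities 315.3, foreign purchases of equities on the domestic stock exchange 938.2, inward foreign direct investment in the manufacturing sector 1260.9; capital account: capital transfers received from emigrants 94.4, sale of embassy land to a foreign government 78.3.)

-2053.5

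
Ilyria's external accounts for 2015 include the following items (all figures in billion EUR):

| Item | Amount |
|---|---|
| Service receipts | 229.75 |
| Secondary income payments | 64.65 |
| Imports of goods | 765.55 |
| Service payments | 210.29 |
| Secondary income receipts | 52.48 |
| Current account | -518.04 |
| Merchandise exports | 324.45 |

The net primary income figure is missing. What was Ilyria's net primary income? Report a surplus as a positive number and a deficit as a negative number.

Current account = goods balance + services balance + net primary income + net secondary income
Sum of the known components = -433.81
Net primary income = CA - (known components) = -518.04 - (-433.81) = -84.23

-84.23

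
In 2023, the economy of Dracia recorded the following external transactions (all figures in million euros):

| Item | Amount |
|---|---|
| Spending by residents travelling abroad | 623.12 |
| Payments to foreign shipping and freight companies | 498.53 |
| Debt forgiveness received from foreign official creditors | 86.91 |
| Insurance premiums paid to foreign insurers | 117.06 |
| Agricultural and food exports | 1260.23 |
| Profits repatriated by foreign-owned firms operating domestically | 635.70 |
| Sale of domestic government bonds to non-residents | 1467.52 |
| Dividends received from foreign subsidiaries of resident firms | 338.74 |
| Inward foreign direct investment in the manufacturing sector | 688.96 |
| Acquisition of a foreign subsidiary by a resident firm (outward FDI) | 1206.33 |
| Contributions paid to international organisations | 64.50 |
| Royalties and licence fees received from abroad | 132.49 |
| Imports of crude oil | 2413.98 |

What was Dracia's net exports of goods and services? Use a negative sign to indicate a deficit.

-2259.97

Goods: 1260.23 - 2413.98 = -1153.75
Services: -498.53 - 623.12 - 117.06 + 132.49 = -1106.22
Trade balance = -1153.75 + (-1106.22) = -2259.97
(Excluded from the trade balance — capital account: debt forgiveness received from foreign official creditors 86.91; primary income: profits repatriated by foreign-owned firms operating domestically 635.70, dividends received from foreign subsidiaries of resident firms 338.74; financial account: sale of domestic government bonds to non-residents 1467.52, inward foreign direct investment in the manufacturing sector 688.96, acquisition of a foreign subsidiary by a resident firm (outward FDI) 1206.33; secondary income: contributions paid to international organisations 64.50.)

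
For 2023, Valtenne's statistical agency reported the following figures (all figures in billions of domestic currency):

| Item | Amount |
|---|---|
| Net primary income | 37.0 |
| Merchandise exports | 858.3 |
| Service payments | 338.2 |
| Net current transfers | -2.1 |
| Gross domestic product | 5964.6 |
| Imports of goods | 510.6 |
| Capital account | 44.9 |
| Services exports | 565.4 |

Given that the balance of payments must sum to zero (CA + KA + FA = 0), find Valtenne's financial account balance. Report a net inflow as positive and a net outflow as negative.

Goods balance = 858.3 - 510.6 = 347.7
Services balance = 565.4 - 338.2 = 227.2
Trade balance (goods + services) = 347.7 + 227.2 = 574.9
Net primary income = 37.0
Net secondary income = -2.1
Current account = 574.9 + 37.0 + (-2.1) = 609.8
Financial account = -(609.8 + 44.9) = -654.7

-654.7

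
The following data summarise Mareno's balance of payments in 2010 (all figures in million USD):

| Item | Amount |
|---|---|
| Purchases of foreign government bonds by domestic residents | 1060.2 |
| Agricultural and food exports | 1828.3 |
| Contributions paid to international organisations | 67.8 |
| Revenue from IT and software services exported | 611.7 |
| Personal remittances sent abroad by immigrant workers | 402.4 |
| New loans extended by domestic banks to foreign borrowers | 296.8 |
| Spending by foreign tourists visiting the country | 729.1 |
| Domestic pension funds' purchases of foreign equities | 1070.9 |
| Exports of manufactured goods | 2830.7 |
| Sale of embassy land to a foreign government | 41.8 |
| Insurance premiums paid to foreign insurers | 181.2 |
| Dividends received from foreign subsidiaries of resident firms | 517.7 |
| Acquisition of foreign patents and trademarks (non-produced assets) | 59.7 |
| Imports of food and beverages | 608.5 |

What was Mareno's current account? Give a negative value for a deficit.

Goods: 1828.3 + 2830.7 - 608.5 = 4050.5
Services: 611.7 + 729.1 - 181.2 = 1159.6
Primary income: 517.7
Secondary income: -402.4 - 67.8 = -470.2
Current account = 4050.5 + 1159.6 + 517.7 + (-470.2) = 5257.6
(Excluded from the current account — financial account: purchases of foreign government bonds by domestic residents 1060.2, new loans extended by domestic banks to foreign borrowers 296.8, domestic pension funds' purchases of foreign equities 1070.9; capital account: sale of embassy land to a foreign government 41.8, acquisition of foreign patents and trademarks (non-produced assets) 59.7.)

5257.6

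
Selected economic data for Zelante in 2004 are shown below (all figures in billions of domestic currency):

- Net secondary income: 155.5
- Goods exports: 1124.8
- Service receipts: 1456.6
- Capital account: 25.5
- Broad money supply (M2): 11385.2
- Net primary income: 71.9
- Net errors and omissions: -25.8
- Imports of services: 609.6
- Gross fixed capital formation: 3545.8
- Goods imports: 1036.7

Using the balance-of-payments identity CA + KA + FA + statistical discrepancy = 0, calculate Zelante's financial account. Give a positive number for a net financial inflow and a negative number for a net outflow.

-1162.2

Goods balance = 1124.8 - 1036.7 = 88.1
Services balance = 1456.6 - 609.6 = 847.0
Trade balance (goods + services) = 88.1 + 847.0 = 935.1
Net primary income = 71.9
Net secondary income = 155.5
Current account = 935.1 + 71.9 + 155.5 = 1162.5
Financial account = -(1162.5 + 25.5 + (-25.8)) = -1162.2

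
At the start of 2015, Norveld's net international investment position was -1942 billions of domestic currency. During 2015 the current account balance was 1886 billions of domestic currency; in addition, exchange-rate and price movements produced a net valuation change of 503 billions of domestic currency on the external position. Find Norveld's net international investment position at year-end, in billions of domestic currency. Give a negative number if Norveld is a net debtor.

Change in NIIP = current account + net valuation change = 1886 + 503 = 2389
End-of-year NIIP = -1942 + 2389 = 447

447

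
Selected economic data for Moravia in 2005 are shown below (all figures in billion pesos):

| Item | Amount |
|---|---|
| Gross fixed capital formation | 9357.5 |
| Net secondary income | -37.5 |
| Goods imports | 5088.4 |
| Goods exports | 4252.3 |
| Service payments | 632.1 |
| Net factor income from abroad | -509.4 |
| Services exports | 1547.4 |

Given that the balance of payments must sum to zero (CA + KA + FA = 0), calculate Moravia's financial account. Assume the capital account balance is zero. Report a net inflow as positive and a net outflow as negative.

Goods balance = 4252.3 - 5088.4 = -836.1
Services balance = 1547.4 - 632.1 = 915.3
Trade balance (goods + services) = -836.1 + 915.3 = 79.2
Net primary income = -509.4
Net secondary income = -37.5
Current account = 79.2 + (-509.4) + (-37.5) = -467.7
Financial account = -(-467.7) = 467.7

467.7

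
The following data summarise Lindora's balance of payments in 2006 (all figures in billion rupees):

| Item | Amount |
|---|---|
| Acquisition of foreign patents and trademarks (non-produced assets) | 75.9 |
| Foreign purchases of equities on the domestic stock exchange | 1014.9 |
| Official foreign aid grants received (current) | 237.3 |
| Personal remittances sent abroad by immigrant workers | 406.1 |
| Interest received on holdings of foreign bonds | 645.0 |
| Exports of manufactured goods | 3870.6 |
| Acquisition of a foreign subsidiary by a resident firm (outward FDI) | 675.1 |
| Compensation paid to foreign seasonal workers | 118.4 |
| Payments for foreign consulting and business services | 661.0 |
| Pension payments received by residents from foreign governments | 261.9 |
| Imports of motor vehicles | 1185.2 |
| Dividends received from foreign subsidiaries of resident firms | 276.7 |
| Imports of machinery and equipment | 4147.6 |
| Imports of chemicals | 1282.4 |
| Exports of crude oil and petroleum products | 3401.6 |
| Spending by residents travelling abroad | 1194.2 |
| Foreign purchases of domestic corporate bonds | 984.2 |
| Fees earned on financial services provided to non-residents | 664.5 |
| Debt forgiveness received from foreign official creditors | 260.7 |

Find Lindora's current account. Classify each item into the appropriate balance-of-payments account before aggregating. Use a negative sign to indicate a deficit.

362.7

Goods: -1185.2 - 1282.4 + 3870.6 + 3401.6 - 4147.6 = 657.0
Services: -661.0 + 664.5 - 1194.2 = -1190.7
Primary income: 645.0 - 118.4 + 276.7 = 803.3
Secondary income: 261.9 - 406.1 + 237.3 = 93.1
Current account = 657.0 + (-1190.7) + 803.3 + 93.1 = 362.7
(Excluded from the current account — capital account: acquisition of foreign patents and trademarks (non-produced assets) 75.9, debt forgiveness received from foreign official creditors 260.7; financial account: foreign purchases of equities on the domestic stock exchange 1014.9, acquisition of a foreign subsidiary by a resident firm (outward FDI) 675.1, foreign purchases of domestic corporate bonds 984.2.)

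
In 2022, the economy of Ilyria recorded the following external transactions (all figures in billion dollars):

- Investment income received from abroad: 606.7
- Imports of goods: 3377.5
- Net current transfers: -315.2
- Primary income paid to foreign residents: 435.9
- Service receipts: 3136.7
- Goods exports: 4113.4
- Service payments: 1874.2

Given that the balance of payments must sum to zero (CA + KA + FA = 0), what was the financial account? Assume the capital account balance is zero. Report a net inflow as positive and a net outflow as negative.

-1854.0

Goods balance = 4113.4 - 3377.5 = 735.9
Services balance = 3136.7 - 1874.2 = 1262.5
Trade balance (goods + services) = 735.9 + 1262.5 = 1998.4
Net primary income = 606.7 - 435.9 = 170.8
Net secondary income = -315.2
Current account = 1998.4 + 170.8 + (-315.2) = 1854.0
Financial account = -(1854.0) = -1854.0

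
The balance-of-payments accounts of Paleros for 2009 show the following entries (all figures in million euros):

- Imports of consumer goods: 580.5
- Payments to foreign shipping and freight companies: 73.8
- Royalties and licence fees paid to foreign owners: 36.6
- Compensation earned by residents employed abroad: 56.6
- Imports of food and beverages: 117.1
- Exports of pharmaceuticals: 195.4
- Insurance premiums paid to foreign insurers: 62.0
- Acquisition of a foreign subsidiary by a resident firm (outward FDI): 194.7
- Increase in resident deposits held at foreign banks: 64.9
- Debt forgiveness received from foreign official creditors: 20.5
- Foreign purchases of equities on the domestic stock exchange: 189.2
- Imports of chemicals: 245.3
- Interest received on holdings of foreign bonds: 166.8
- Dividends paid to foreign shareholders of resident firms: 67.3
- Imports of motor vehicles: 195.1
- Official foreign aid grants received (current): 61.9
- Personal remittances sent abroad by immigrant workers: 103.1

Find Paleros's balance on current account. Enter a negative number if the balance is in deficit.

-1000.1

Goods: -580.5 - 195.1 - 245.3 - 117.1 + 195.4 = -942.6
Services: -62.0 - 73.8 - 36.6 = -172.4
Primary income: 166.8 + 56.6 - 67.3 = 156.1
Secondary income: -103.1 + 61.9 = -41.2
Current account = (-942.6) + (-172.4) + 156.1 + (-41.2) = -1000.1
(Excluded from the current account — financial account: acquisition of a foreign subsidiary by a resident firm (outward FDI) 194.7, increase in resident deposits held at foreign banks 64.9, foreign purchases of equities on the domestic stock exchange 189.2; capital account: debt forgiveness received from foreign official creditors 20.5.)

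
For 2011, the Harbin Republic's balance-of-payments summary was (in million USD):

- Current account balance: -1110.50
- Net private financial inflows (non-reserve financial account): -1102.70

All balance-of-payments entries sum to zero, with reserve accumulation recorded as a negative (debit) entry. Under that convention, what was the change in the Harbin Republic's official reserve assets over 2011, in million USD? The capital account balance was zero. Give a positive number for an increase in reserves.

Official reserve transactions balance = -((-1110.50) + (-1102.70)) = 2213.20
An accumulation of reserves is recorded as a debit (negative entry), so the change in the stock of reserves is the negative of that balance.
Change in official reserves = -(2213.20) = -2213.20

-2213.20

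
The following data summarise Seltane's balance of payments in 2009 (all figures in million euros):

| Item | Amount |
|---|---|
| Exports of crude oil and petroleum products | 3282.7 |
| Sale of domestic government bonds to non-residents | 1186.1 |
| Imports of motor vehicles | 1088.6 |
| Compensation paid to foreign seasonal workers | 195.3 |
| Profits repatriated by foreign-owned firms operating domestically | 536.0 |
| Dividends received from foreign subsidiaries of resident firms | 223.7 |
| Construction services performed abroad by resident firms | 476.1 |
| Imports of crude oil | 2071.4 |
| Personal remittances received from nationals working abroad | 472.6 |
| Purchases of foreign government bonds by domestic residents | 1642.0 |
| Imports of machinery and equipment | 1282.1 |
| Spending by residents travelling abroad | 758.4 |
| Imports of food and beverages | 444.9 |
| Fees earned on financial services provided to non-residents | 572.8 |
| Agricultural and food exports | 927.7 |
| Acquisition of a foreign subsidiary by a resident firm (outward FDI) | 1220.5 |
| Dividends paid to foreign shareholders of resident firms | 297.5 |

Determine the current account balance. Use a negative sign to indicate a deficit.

-718.6

Goods: 3282.7 - 1088.6 + 927.7 - 2071.4 - 1282.1 - 444.9 = -676.6
Services: 476.1 + 572.8 - 758.4 = 290.5
Primary income: -536.0 - 297.5 - 195.3 + 223.7 = -805.1
Secondary income: 472.6
Current account = (-676.6) + 290.5 + (-805.1) + 472.6 = -718.6
(Excluded from the current account — financial account: sale of domestic government bonds to non-residents 1186.1, purchases of foreign government bonds by domestic residents 1642.0, acquisition of a foreign subsidiary by a resident firm (outward FDI) 1220.5.)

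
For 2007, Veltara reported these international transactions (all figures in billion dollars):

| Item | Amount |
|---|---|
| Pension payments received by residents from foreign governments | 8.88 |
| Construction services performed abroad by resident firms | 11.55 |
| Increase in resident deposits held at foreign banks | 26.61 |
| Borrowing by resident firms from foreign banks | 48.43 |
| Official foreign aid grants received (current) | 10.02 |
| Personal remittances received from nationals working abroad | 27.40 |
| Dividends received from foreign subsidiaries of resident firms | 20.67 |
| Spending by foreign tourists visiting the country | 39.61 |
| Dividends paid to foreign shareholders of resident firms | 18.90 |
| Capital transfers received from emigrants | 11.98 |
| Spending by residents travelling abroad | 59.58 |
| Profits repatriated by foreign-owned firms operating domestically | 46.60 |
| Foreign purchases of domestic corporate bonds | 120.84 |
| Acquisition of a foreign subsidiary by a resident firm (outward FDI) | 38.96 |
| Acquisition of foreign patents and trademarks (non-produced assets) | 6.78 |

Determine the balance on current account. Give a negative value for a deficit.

Services: 11.55 - 59.58 + 39.61 = -8.42
Primary income: -46.60 - 18.90 + 20.67 = -44.83
Secondary income: 8.88 + 10.02 + 27.40 = 46.30
Current account = (-8.42) + (-44.83) + 46.30 = -6.95
(Excluded from the current account — financial account: increase in resident deposits held at foreign banks 26.61, borrowing by resident firms from foreign banks 48.43, foreign purchases of domestic corporate bonds 120.84, acquisition of a foreign subsidiary by a resident firm (outward FDI) 38.96; capital account: capital transfers received from emigrants 11.98, acquisition of foreign patents and trademarks (non-produced assets) 6.78.)

-6.95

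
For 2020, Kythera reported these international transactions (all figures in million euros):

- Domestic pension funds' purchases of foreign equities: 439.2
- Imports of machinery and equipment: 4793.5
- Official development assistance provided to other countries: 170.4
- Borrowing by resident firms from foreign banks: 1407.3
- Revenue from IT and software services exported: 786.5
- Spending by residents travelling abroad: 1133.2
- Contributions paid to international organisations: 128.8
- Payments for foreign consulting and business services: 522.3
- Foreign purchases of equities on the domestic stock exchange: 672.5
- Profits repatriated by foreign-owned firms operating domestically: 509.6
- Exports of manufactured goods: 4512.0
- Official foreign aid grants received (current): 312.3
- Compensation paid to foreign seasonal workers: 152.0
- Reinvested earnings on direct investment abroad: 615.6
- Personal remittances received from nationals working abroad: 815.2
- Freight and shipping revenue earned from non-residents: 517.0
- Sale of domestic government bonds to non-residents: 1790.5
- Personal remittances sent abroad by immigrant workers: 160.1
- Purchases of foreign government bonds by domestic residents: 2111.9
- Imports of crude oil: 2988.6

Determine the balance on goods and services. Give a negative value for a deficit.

Goods: 4512.0 - 4793.5 - 2988.6 = -3270.1
Services: 786.5 - 1133.2 - 522.3 + 517.0 = -352.0
Trade balance = -3270.1 + (-352.0) = -3622.1
(Excluded from the trade balance — financial account: domestic pension funds' purchases of foreign equities 439.2, borrowing by resident firms from foreign banks 1407.3, foreign purchases of equities on the domestic stock exchange 672.5, sale of domestic government bonds to non-residents 1790.5, purchases of foreign government bonds by domestic residents 2111.9; secondary income: official development assistance provided to other countries 170.4, contributions paid to international organisations 128.8, official foreign aid grants received (current) 312.3, personal remittances received from nationals working abroad 815.2, personal remittances sent abroad by immigrant workers 160.1; primary income: profits repatriated by foreign-owned firms operating domestically 509.6, compensation paid to foreign seasonal workers 152.0, reinvested earnings on direct investment abroad 615.6.)

-3622.1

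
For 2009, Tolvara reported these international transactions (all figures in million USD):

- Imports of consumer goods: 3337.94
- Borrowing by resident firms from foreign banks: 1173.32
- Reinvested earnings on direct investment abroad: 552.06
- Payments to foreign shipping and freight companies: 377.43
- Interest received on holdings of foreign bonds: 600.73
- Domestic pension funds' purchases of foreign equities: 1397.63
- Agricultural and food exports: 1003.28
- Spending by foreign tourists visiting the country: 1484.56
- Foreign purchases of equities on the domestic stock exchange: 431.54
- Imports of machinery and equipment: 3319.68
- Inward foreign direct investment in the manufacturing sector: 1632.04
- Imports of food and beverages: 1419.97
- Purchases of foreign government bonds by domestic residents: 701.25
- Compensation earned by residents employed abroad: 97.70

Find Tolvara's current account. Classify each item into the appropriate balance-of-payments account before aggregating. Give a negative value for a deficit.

-4716.69

Goods: -3337.94 - 3319.68 - 1419.97 + 1003.28 = -7074.31
Services: -377.43 + 1484.56 = 1107.13
Primary income: 600.73 + 97.70 + 552.06 = 1250.49
Current account = (-7074.31) + 1107.13 + 1250.49 = -4716.69
(Excluded from the current account — financial account: borrowing by resident firms from foreign banks 1173.32, domestic pension funds' purchases of foreign equities 1397.63, foreign purchases of equities on the domestic stock exchange 431.54, inward foreign direct investment in the manufacturing sector 1632.04, purchases of foreign government bonds by domestic residents 701.25.)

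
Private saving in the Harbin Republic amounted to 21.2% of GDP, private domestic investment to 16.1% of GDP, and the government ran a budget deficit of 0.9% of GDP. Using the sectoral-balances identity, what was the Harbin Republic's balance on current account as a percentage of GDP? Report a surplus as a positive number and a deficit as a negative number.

4.2

By the sectoral-balances identity, CA = (S_private - I) + (T - G).
Private balance = 21.2 - 16.1 = 5.1
Government balance (T - G) = -0.9
CA = 5.1 + (-0.9) = 4.2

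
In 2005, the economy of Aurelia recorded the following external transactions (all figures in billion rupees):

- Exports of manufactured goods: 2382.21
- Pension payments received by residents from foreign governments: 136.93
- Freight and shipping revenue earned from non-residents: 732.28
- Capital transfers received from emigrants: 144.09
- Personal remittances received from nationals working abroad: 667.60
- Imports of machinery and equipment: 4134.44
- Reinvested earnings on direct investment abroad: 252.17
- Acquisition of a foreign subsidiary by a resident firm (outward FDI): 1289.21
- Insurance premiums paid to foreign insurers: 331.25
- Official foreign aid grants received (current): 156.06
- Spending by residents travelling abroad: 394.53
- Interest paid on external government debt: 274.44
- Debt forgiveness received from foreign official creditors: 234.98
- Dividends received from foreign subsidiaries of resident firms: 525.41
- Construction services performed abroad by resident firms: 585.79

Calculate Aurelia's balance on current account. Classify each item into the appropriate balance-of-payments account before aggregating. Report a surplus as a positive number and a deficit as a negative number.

Goods: 2382.21 - 4134.44 = -1752.23
Services: -331.25 + 585.79 - 394.53 + 732.28 = 592.29
Primary income: 525.41 + 252.17 - 274.44 = 503.14
Secondary income: 136.93 + 156.06 + 667.60 = 960.59
Current account = (-1752.23) + 592.29 + 503.14 + 960.59 = 303.79
(Excluded from the current account — capital account: capital transfers received from emigrants 144.09, debt forgiveness received from foreign official creditors 234.98; financial account: acquisition of a foreign subsidiary by a resident firm (outward FDI) 1289.21.)

303.79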